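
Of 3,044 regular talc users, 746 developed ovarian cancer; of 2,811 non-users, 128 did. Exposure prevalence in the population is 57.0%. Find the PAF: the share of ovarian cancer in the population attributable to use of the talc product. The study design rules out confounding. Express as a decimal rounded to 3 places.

PAF ≈ 0.714

p₁ = P(outcome | exposed) = 746/3044 = 0.24507
p₀ = P(outcome | unexposed) = 128/2811 = 0.045535
Overall risk P(Y=1) = π·p₁ + (1−π)·p₀ = 0.57×0.24507 + 0.43×0.045535 = 0.15927.
Under exogeneity, PAF = [P(Y=1) − p₀] / P(Y=1).
PAF = (0.15927 − 0.045535) / 0.15927 ≈ 0.7141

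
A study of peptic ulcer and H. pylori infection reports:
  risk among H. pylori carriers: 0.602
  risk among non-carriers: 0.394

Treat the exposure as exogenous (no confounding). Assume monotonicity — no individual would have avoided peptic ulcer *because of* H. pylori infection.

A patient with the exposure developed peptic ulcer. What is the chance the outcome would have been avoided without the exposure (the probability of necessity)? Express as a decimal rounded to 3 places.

PN ≈ 0.346

Let p₁ = 0.602, p₀ = 0.394.
Under exogeneity and monotonicity, PN = (p₁ − p₀) / p₁.
PN = (0.602 − 0.394) / 0.602 = 0.208 / 0.602 ≈ 0.3455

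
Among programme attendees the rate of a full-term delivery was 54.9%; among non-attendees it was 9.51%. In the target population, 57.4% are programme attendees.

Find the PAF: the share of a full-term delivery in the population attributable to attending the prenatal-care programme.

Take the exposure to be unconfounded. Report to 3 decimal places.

PAF ≈ 0.733

p₁ = 0.549, p₀ = 0.0951.
Overall risk P(Y=1) = π·p₁ + (1−π)·p₀ = 0.574×0.549 + 0.426×0.0951 = 0.35564.
Under exogeneity, PAF = [P(Y=1) − p₀] / P(Y=1).
PAF = (0.35564 − 0.0951) / 0.35564 ≈ 0.7326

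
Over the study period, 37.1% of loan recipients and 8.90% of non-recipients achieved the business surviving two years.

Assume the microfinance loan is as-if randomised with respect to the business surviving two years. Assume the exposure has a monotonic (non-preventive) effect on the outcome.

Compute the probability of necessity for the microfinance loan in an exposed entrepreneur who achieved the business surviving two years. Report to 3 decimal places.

PN ≈ 0.760

p₁ = 0.371, p₀ = 0.089.
Under exogeneity and monotonicity, PN = (p₁ − p₀) / p₁.
PN = (0.371 − 0.089) / 0.371 = 0.282 / 0.371 ≈ 0.7601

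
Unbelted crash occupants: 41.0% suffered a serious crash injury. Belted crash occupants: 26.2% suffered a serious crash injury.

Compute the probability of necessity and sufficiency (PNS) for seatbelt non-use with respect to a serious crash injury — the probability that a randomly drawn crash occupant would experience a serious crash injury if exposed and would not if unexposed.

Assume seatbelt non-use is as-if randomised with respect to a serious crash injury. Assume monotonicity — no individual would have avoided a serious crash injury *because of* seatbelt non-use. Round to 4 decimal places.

PNS ≈ 0.1480

p₁ = 0.41, p₀ = 0.262.
Under exogeneity and monotonicity, PNS = p₁ − p₀.
PNS = 0.41 − 0.262 = 0.148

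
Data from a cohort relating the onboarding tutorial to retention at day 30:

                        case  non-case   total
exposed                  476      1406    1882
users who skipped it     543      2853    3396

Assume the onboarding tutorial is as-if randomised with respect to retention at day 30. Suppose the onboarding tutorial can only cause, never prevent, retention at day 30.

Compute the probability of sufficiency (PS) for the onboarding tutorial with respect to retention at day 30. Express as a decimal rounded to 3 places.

p₁ = P(outcome | exposed) = 476/1882 = 0.25292
p₀ = P(outcome | unexposed) = 543/3396 = 0.15989
Under exogeneity and monotonicity, PS = (p₁ − p₀)/(1 − p₀).
PS = (0.25292 − 0.15989) / 0.84011 ≈ 0.1107

PS ≈ 0.111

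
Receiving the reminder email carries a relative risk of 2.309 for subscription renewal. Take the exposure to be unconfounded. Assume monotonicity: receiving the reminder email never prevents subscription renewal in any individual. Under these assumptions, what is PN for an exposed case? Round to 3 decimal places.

Under exogeneity and monotonicity, PN = (RR − 1) / RR = 1 − 1/RR.
PN = (2.309 − 1) / 2.309 = 1.309 / 2.309 ≈ 0.5669

PN ≈ 0.567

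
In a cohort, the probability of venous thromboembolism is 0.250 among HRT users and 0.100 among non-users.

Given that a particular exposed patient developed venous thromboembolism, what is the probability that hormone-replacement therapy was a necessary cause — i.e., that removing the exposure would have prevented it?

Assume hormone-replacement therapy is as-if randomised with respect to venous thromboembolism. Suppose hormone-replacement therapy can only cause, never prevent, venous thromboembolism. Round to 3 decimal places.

PN ≈ 0.600

Let p₁ = 0.25, p₀ = 0.1.
Under exogeneity and monotonicity, PN = (p₁ − p₀) / p₁.
PN = (0.25 − 0.1) / 0.25 = 0.15 / 0.25 ≈ 0.6000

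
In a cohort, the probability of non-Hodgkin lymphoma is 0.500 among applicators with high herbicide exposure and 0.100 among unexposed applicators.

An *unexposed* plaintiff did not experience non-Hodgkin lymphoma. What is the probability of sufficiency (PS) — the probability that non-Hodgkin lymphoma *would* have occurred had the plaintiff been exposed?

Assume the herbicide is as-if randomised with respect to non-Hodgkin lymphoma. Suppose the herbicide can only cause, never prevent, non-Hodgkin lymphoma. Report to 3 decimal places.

Let p₁ = 0.5, p₀ = 0.1.
Under exogeneity and monotonicity, PS = (p₁ − p₀) / (1 − p₀).
PS = (0.5 − 0.1) / (1 − 0.1) = 0.4 / 0.9 ≈ 0.4444

PS ≈ 0.444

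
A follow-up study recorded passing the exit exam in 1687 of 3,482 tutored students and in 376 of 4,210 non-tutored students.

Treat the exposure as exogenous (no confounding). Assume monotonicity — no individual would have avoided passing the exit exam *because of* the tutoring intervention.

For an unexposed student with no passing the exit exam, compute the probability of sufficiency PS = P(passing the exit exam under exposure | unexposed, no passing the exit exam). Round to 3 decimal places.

p₁ = P(outcome | exposed) = 1687/3482 = 0.48449
p₀ = P(outcome | unexposed) = 376/4210 = 0.089311
Under exogeneity and monotonicity, PS = (p₁ − p₀) / (1 − p₀).
PS = (0.48449 − 0.089311) / (1 − 0.089311) = 0.39518 / 0.91069 ≈ 0.4339

PS ≈ 0.434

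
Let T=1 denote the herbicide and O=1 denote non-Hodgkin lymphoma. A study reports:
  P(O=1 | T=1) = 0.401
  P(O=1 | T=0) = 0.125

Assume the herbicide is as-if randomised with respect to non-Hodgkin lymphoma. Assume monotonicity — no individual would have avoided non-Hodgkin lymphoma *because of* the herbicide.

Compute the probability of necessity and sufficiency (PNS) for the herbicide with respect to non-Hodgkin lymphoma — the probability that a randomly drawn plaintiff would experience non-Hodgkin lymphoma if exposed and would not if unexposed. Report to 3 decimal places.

PNS ≈ 0.276

Let p₁ = 0.401, p₀ = 0.125.
Under exogeneity and monotonicity, PNS = p₁ − p₀.
PNS = 0.401 − 0.125 = 0.276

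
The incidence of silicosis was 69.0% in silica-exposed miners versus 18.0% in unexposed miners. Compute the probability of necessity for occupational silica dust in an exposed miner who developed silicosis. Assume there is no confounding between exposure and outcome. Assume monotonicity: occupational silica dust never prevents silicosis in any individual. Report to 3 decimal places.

PN ≈ 0.739

p₁ = 0.69, p₀ = 0.18.
Under exogeneity and monotonicity, PN = (p₁ − p₀) / p₁.
PN = (0.69 − 0.18) / 0.69 = 0.51 / 0.69 ≈ 0.7391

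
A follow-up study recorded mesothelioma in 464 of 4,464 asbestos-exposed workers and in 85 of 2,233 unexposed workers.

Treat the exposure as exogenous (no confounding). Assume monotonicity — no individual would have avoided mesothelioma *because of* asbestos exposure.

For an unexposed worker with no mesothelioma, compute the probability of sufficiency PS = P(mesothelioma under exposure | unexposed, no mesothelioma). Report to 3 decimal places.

PS ≈ 0.068

p₁ = P(outcome | exposed) = 464/4464 = 0.10394
p₀ = P(outcome | unexposed) = 85/2233 = 0.038065
Under exogeneity and monotonicity, PS = (p₁ − p₀) / (1 − p₀).
PS = (0.10394 − 0.038065) / (1 − 0.038065) = 0.065877 / 0.96193 ≈ 0.0685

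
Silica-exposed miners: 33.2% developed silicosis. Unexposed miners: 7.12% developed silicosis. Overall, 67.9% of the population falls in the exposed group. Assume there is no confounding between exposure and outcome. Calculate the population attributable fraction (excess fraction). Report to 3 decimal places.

PAF ≈ 0.713

p₁ = 0.332, p₀ = 0.0712.
Overall risk P(Y=1) = π·p₁ + (1−π)·p₀ = 0.679×0.332 + 0.321×0.0712 = 0.24828.
Under exogeneity, PAF = [P(Y=1) − p₀] / P(Y=1).
PAF = (0.24828 − 0.0712) / 0.24828 ≈ 0.7132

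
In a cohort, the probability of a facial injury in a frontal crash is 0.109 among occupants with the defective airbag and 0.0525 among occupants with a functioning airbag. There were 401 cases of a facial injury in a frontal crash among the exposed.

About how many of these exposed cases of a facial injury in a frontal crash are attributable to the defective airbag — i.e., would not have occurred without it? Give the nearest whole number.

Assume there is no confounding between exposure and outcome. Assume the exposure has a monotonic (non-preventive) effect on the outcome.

Let p₁ = 0.109, p₀ = 0.0525.
PN = (p₁ − p₀)/p₁ = (0.109 − 0.0525) / 0.109 ≈ 0.51835.
Attributable cases ≈ PN × (exposed cases) = 0.51835 × 401 ≈ 207.86.

about 208 cases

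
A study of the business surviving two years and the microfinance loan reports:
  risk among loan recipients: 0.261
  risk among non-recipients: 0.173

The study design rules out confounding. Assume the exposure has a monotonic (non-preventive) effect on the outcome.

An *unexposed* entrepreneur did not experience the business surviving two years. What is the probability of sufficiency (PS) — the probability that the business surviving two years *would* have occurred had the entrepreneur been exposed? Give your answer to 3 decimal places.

PS ≈ 0.106

Let p₁ = 0.261, p₀ = 0.173.
Under exogeneity and monotonicity, PS = (p₁ − p₀) / (1 − p₀).
PS = (0.261 − 0.173) / (1 − 0.173) = 0.088 / 0.827 ≈ 0.1064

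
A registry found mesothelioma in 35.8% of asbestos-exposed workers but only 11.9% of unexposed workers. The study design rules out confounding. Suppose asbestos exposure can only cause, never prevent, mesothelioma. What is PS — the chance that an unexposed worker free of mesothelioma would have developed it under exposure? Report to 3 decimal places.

p₁ = 0.358, p₀ = 0.119.
Under exogeneity and monotonicity, PS = (p₁ − p₀) / (1 − p₀).
PS = (0.358 − 0.119) / (1 − 0.119) = 0.239 / 0.881 ≈ 0.2713

PS ≈ 0.271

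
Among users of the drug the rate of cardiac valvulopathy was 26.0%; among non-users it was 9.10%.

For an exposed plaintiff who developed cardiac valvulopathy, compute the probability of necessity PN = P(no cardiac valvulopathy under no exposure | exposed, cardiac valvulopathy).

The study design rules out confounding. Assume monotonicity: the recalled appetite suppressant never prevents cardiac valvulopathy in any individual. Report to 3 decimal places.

PN ≈ 0.650

p₁ = 0.26, p₀ = 0.091.
Under exogeneity and monotonicity, PN = (p₁ − p₀) / p₁.
PN = (0.26 − 0.091) / 0.26 = 0.169 / 0.26 ≈ 0.6500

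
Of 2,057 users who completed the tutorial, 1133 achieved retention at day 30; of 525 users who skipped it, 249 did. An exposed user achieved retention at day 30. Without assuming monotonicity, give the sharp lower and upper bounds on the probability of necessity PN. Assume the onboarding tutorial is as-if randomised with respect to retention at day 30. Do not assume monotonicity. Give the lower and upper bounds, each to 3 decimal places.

p₁ = P(outcome | exposed) = 1133/2057 = 0.5508
p₀ = P(outcome | unexposed) = 249/525 = 0.47429
Under exogeneity alone the bounds on PN are max{0,(p₁−p₀)/p₁} ≤ PN ≤ min{1,(1−p₀)/p₁}.
  lower = (p₁ − p₀)/p₁ = 0.076516 / 0.5508 ≈ 0.1389
  upper = min{1, (1 − p₀)/p₁} = 0.52571 / 0.5508 ≈ 0.9545

0.139 ≤ PN ≤ 0.954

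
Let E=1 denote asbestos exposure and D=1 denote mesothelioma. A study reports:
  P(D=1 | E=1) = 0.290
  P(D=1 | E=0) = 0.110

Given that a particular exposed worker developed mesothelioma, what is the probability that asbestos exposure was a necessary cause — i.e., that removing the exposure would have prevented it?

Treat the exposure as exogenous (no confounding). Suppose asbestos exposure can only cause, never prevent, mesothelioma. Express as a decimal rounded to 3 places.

Let p₁ = 0.29, p₀ = 0.11.
Under exogeneity and monotonicity, PN = (p₁ − p₀) / p₁.
PN = (0.29 − 0.11) / 0.29 = 0.18 / 0.29 ≈ 0.6207

PN ≈ 0.621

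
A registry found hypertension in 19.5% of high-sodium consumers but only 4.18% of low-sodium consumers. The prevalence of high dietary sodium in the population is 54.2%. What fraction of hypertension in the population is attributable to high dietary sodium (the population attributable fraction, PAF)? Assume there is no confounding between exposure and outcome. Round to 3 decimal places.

PAF ≈ 0.665

p₁ = 0.195, p₀ = 0.0418.
Overall risk P(Y=1) = π·p₁ + (1−π)·p₀ = 0.542×0.195 + 0.458×0.0418 = 0.12483.
Under exogeneity, PAF = [P(Y=1) − p₀] / P(Y=1).
PAF = (0.12483 − 0.0418) / 0.12483 ≈ 0.6652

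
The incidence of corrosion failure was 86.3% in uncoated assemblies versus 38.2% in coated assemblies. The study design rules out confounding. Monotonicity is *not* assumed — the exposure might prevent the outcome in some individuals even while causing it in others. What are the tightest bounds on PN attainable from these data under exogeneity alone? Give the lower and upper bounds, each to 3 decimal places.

p₁ = 0.863, p₀ = 0.382.
Under exogeneity alone the bounds on PN are max{0,(p₁−p₀)/p₁} ≤ PN ≤ min{1,(1−p₀)/p₁}.
  lower = (p₁ − p₀)/p₁ = 0.481 / 0.863 ≈ 0.5574
  upper = min{1, (1 − p₀)/p₁} = 0.618 / 0.863 ≈ 0.7161

0.557 ≤ PN ≤ 0.716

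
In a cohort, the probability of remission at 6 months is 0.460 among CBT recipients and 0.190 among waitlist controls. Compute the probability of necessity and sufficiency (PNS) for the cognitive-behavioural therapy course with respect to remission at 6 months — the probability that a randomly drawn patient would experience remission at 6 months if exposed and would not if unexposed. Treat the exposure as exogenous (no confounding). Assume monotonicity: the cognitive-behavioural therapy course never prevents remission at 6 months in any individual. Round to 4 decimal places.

PNS ≈ 0.2700

Let p₁ = 0.46, p₀ = 0.19.
Under exogeneity and monotonicity, PNS = p₁ − p₀.
PNS = 0.46 − 0.19 = 0.27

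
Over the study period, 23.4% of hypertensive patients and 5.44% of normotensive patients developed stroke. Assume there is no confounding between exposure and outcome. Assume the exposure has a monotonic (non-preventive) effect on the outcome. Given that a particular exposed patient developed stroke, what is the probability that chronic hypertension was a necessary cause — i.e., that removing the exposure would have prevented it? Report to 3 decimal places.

p₁ = 0.234, p₀ = 0.0544.
Under exogeneity and monotonicity, PN = (p₁ − p₀) / p₁.
PN = (0.234 − 0.0544) / 0.234 = 0.1796 / 0.234 ≈ 0.7675

PN ≈ 0.768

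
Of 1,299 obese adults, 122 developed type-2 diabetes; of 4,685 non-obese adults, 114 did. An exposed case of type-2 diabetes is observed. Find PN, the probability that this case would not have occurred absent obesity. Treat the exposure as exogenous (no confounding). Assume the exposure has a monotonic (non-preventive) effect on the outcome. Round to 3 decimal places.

p₁ = P(outcome | exposed) = 122/1299 = 0.093918
p₀ = P(outcome | unexposed) = 114/4685 = 0.024333
Under exogeneity and monotonicity, PN = (p₁ − p₀) / p₁.
PN = (0.093918 − 0.024333) / 0.093918 = 0.069585 / 0.093918 ≈ 0.7409

PN ≈ 0.741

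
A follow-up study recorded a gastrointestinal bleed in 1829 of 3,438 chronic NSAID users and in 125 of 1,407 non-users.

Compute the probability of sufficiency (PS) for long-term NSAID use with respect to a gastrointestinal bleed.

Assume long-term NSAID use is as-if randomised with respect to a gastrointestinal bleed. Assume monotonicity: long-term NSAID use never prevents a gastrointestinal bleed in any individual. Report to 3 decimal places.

PS ≈ 0.486

p₁ = P(outcome | exposed) = 1829/3438 = 0.532
p₀ = P(outcome | unexposed) = 125/1407 = 0.088842
Under exogeneity and monotonicity, PS = (p₁ − p₀) / (1 − p₀).
PS = (0.532 − 0.088842) / (1 − 0.088842) = 0.44315 / 0.91116 ≈ 0.4864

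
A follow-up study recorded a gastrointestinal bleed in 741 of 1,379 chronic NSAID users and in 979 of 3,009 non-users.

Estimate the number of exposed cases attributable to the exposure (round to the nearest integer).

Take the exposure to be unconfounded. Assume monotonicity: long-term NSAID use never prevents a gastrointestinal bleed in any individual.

p₁ = P(outcome | exposed) = 741/1379 = 0.53735
p₀ = P(outcome | unexposed) = 979/3009 = 0.32536
PN = (p₁ − p₀)/p₁ = (0.53735 − 0.32536) / 0.53735 ≈ 0.39451.
Attributable cases ≈ PN × (exposed cases) = 0.39451 × 741 ≈ 292.33.

about 292 cases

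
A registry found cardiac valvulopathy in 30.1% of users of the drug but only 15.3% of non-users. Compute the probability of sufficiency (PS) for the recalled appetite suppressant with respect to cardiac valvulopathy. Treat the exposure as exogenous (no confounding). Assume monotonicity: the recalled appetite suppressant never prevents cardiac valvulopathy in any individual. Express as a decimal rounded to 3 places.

p₁ = 0.301, p₀ = 0.153.
Under exogeneity and monotonicity, PS = (p₁ − p₀) / (1 − p₀).
PS = (0.301 − 0.153) / (1 − 0.153) = 0.148 / 0.847 ≈ 0.1747

PS ≈ 0.175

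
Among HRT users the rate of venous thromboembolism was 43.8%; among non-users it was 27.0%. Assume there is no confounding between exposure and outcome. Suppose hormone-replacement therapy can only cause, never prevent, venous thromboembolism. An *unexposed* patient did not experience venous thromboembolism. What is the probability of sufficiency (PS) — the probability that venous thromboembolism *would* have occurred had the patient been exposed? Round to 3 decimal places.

p₁ = 0.438, p₀ = 0.27.
Under exogeneity and monotonicity, PS = (p₁ − p₀) / (1 − p₀).
PS = (0.438 − 0.27) / (1 − 0.27) = 0.168 / 0.73 ≈ 0.2301

PS ≈ 0.230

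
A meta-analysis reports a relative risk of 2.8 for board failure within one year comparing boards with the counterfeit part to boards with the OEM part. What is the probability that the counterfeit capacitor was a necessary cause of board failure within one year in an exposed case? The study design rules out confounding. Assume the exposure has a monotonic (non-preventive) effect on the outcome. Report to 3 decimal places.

PN ≈ 0.643

Under exogeneity and monotonicity, PN = (RR − 1) / RR = 1 − 1/RR.
PN = (2.8 − 1) / 2.8 = 1.8 / 2.8 ≈ 0.6429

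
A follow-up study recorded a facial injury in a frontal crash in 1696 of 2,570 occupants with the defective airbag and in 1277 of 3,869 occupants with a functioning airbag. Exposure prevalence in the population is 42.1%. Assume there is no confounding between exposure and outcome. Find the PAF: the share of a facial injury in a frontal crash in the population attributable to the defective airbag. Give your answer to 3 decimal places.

p₁ = P(outcome | exposed) = 1696/2570 = 0.65992
p₀ = P(outcome | unexposed) = 1277/3869 = 0.33006
Overall risk P(Y=1) = π·p₁ + (1−π)·p₀ = 0.421×0.65992 + 0.579×0.33006 = 0.46893.
Under exogeneity, PAF = [P(Y=1) − p₀] / P(Y=1).
PAF = (0.46893 − 0.33006) / 0.46893 ≈ 0.2961

PAF ≈ 0.296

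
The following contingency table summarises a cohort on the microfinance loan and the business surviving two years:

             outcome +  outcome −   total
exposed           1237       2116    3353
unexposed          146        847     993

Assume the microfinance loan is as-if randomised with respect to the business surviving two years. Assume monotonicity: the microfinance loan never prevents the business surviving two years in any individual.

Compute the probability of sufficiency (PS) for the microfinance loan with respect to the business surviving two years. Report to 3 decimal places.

p₁ = P(outcome | exposed) = 1237/3353 = 0.36892
p₀ = P(outcome | unexposed) = 146/993 = 0.14703
Under exogeneity and monotonicity, PS = (p₁ − p₀) / (1 − p₀).
PS = (0.36892 − 0.14703) / (1 − 0.14703) = 0.22189 / 0.85297 ≈ 0.2601

PS ≈ 0.260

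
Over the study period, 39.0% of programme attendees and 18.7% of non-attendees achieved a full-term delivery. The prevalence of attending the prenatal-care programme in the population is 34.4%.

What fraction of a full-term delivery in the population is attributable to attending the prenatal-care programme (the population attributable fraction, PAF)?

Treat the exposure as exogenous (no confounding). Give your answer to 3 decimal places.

PAF ≈ 0.272

p₁ = 0.39, p₀ = 0.187.
Overall risk P(Y=1) = π·p₁ + (1−π)·p₀ = 0.344×0.39 + 0.656×0.187 = 0.25683.
Under exogeneity, PAF = [P(Y=1) − p₀] / P(Y=1).
PAF = (0.25683 − 0.187) / 0.25683 ≈ 0.2719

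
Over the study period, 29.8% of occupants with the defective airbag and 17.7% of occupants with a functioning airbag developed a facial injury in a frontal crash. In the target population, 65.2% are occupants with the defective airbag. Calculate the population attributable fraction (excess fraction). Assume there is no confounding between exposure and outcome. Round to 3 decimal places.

p₁ = 0.298, p₀ = 0.177.
Overall risk P(Y=1) = π·p₁ + (1−π)·p₀ = 0.652×0.298 + 0.348×0.177 = 0.25589.
Under exogeneity, PAF = [P(Y=1) − p₀] / P(Y=1).
PAF = (0.25589 − 0.177) / 0.25589 ≈ 0.3083

PAF ≈ 0.308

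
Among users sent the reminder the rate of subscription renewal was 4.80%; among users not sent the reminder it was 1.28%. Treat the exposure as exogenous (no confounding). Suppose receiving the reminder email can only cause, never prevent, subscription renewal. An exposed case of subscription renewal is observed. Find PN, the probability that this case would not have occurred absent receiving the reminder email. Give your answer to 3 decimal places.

PN ≈ 0.733

p₁ = 0.048, p₀ = 0.0128.
Under exogeneity and monotonicity, PN = (p₁ − p₀) / p₁.
PN = (0.048 − 0.0128) / 0.048 = 0.0352 / 0.048 ≈ 0.7333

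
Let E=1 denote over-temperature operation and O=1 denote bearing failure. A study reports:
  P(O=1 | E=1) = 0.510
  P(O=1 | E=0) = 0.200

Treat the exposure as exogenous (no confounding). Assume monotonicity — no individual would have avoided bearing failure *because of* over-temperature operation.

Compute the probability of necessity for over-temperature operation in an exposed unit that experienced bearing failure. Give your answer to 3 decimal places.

PN ≈ 0.608

Let p₁ = 0.51, p₀ = 0.2.
Under exogeneity and monotonicity, PN = (p₁ − p₀) / p₁.
PN = (0.51 − 0.2) / 0.51 = 0.31 / 0.51 ≈ 0.6078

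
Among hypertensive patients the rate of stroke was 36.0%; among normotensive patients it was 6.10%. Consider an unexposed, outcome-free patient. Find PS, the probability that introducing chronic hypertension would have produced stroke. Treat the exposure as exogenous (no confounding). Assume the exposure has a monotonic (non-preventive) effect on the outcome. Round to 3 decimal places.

p₁ = 0.36, p₀ = 0.061.
Under exogeneity and monotonicity, PS = (p₁ − p₀) / (1 − p₀).
PS = (0.36 − 0.061) / (1 − 0.061) = 0.299 / 0.939 ≈ 0.3184

PS ≈ 0.318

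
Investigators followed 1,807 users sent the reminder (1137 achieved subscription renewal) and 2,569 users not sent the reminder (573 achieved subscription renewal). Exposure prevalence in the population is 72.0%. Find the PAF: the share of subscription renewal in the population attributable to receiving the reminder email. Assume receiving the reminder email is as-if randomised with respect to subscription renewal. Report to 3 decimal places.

p₁ = P(outcome | exposed) = 1137/1807 = 0.62922
p₀ = P(outcome | unexposed) = 573/2569 = 0.22304
Overall risk P(Y=1) = π·p₁ + (1−π)·p₀ = 0.72×0.62922 + 0.28×0.22304 = 0.51549.
Under exogeneity, PAF = [P(Y=1) − p₀] / P(Y=1).
PAF = (0.51549 − 0.22304) / 0.51549 ≈ 0.5673

PAF ≈ 0.567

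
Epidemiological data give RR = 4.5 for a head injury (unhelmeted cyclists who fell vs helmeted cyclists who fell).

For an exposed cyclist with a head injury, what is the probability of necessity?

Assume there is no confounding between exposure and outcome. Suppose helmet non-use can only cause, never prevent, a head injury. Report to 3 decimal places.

Under exogeneity and monotonicity, PN = (RR − 1) / RR = 1 − 1/RR.
PN = (4.5 − 1) / 4.5 = 3.5 / 4.5 ≈ 0.7778

PN ≈ 0.778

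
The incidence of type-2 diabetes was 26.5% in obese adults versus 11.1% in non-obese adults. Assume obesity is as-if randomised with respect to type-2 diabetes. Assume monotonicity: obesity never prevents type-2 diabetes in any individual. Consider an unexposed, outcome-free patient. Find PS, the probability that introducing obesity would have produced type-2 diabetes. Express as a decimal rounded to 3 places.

PS ≈ 0.173

p₁ = 0.265, p₀ = 0.111.
Under exogeneity and monotonicity, PS = (p₁ − p₀) / (1 − p₀).
PS = (0.265 − 0.111) / (1 − 0.111) = 0.154 / 0.889 ≈ 0.1732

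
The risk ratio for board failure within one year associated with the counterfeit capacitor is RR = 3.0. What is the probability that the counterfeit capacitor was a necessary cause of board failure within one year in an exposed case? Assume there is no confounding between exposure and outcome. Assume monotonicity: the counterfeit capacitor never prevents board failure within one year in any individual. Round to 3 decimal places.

PN ≈ 0.667

Under exogeneity and monotonicity, PN = (RR − 1) / RR = 1 − 1/RR.
PN = (3.0 − 1) / 3.0 = 2 / 3.0 ≈ 0.6667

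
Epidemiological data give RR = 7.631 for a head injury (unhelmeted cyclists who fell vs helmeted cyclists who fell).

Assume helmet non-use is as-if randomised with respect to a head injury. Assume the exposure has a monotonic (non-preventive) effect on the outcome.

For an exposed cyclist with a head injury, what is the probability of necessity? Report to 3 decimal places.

PN ≈ 0.869

Under exogeneity and monotonicity, PN = (RR − 1) / RR = 1 − 1/RR.
PN = (7.631 − 1) / 7.631 = 6.631 / 7.631 ≈ 0.8690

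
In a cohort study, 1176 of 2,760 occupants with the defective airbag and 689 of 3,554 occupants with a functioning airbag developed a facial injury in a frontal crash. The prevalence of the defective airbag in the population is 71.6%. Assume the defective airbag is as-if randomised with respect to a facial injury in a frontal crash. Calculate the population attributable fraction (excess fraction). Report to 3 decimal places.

PAF ≈ 0.462

p₁ = P(outcome | exposed) = 1176/2760 = 0.42609
p₀ = P(outcome | unexposed) = 689/3554 = 0.19387
Overall risk P(Y=1) = π·p₁ + (1−π)·p₀ = 0.716×0.42609 + 0.284×0.19387 = 0.36014.
Under exogeneity, PAF = [P(Y=1) − p₀] / P(Y=1).
PAF = (0.36014 − 0.19387) / 0.36014 ≈ 0.4617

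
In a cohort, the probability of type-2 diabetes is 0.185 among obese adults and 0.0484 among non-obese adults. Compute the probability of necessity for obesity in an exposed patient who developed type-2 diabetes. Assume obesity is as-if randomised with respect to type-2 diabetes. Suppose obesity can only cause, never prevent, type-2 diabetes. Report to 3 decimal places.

PN ≈ 0.738

Let p₁ = 0.185, p₀ = 0.0484.
Under exogeneity and monotonicity, PN = (p₁ − p₀) / p₁.
PN = (0.185 − 0.0484) / 0.185 = 0.1366 / 0.185 ≈ 0.7384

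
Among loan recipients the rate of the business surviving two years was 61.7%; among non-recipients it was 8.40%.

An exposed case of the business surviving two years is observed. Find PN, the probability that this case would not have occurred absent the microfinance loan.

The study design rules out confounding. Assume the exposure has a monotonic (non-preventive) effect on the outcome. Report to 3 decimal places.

p₁ = 0.617, p₀ = 0.084.
Under exogeneity and monotonicity, PN = (p₁ − p₀) / p₁.
PN = (0.617 − 0.084) / 0.617 = 0.533 / 0.617 ≈ 0.8639

PN ≈ 0.864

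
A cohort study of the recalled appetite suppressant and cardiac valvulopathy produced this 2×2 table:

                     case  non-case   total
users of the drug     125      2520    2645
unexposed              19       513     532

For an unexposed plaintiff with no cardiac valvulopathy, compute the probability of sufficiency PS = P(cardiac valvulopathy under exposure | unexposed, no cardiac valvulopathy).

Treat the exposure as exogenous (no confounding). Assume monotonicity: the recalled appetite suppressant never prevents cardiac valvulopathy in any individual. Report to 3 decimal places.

p₁ = P(outcome | exposed) = 125/2645 = 0.047259
p₀ = P(outcome | unexposed) = 19/532 = 0.035714
Under exogeneity and monotonicity, PS = (p₁ − p₀)/(1 − p₀).
PS = (0.047259 − 0.035714) / 0.96429 ≈ 0.0120

PS ≈ 0.012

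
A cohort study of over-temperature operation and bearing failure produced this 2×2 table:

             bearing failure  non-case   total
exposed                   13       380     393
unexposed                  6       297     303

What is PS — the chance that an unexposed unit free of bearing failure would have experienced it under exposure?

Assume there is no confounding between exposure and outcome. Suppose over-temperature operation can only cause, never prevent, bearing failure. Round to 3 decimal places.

PS ≈ 0.014

p₁ = P(outcome | exposed) = 13/393 = 0.033079
p₀ = P(outcome | unexposed) = 6/303 = 0.019802
Under exogeneity and monotonicity, PS = (p₁ − p₀) / (1 − p₀).
PS = (0.033079 − 0.019802) / (1 − 0.019802) = 0.013277 / 0.9802 ≈ 0.0135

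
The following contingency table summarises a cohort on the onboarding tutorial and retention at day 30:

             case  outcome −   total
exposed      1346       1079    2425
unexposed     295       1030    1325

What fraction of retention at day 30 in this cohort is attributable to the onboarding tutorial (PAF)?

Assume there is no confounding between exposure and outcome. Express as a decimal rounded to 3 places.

p₁ = P(outcome | exposed) = 1346/2425 = 0.55505
p₀ = P(outcome | unexposed) = 295/1325 = 0.22264
Exposure prevalence π = 2425/3750 = 0.64667; overall risk P(Y=1) = 0.4376.
Under exogeneity, PAF = [P(Y=1) − p₀]/P(Y=1).
PAF = (0.4376 − 0.22264) / 0.4376 ≈ 0.4912

PAF ≈ 0.491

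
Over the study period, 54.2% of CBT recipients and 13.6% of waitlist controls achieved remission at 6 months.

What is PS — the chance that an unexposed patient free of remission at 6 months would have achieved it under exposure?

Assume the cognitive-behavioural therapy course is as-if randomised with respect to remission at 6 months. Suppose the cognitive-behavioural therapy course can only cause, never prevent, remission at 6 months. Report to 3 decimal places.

PS ≈ 0.470

p₁ = 0.542, p₀ = 0.136.
Under exogeneity and monotonicity, PS = (p₁ − p₀) / (1 − p₀).
PS = (0.542 − 0.136) / (1 − 0.136) = 0.406 / 0.864 ≈ 0.4699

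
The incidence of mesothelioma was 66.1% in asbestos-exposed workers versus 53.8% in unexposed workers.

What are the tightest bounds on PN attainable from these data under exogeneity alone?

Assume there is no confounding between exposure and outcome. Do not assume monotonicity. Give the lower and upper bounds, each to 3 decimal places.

p₁ = 0.661, p₀ = 0.538.
Under exogeneity alone the bounds on PN are max{0,(p₁−p₀)/p₁} ≤ PN ≤ min{1,(1−p₀)/p₁}.
  lower = (p₁ − p₀)/p₁ = 0.123 / 0.661 ≈ 0.1861
  upper = min{1, (1 − p₀)/p₁} = 0.462 / 0.661 ≈ 0.6989

0.186 ≤ PN ≤ 0.699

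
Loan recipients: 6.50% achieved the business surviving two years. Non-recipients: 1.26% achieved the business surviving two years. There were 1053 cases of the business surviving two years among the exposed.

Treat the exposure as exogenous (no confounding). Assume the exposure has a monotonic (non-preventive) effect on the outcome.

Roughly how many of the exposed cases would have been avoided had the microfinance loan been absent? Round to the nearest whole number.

p₁ = 0.065, p₀ = 0.0126.
PN = (p₁ − p₀)/p₁ = (0.065 − 0.0126) / 0.065 ≈ 0.80615.
Attributable cases ≈ PN × (exposed cases) = 0.80615 × 1053 ≈ 848.88.

about 849 cases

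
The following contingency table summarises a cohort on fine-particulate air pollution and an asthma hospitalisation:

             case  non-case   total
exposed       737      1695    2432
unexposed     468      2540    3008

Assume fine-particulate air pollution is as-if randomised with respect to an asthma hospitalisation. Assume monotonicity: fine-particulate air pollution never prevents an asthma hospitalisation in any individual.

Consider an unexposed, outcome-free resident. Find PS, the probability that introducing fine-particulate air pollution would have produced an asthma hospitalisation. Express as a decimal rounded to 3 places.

PS ≈ 0.175

p₁ = P(outcome | exposed) = 737/2432 = 0.30304
p₀ = P(outcome | unexposed) = 468/3008 = 0.15559
Under exogeneity and monotonicity, PS = (p₁ − p₀) / (1 − p₀).
PS = (0.30304 − 0.15559) / (1 − 0.15559) = 0.14746 / 0.84441 ≈ 0.1746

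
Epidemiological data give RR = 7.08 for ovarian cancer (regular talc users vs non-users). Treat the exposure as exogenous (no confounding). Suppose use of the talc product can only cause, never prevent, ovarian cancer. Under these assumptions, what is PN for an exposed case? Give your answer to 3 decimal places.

PN ≈ 0.859

Under exogeneity and monotonicity, PN = (RR − 1) / RR = 1 − 1/RR.
PN = (7.08 − 1) / 7.08 = 6.08 / 7.08 ≈ 0.8588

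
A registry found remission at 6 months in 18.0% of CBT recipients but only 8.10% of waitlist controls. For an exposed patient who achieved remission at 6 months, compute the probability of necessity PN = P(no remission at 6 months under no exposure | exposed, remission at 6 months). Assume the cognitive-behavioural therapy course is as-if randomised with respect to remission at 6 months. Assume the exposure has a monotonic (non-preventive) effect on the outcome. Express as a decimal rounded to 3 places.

PN ≈ 0.550

p₁ = 0.18, p₀ = 0.081.
Under exogeneity and monotonicity, PN = (p₁ − p₀) / p₁.
PN = (0.18 − 0.081) / 0.18 = 0.099 / 0.18 ≈ 0.5500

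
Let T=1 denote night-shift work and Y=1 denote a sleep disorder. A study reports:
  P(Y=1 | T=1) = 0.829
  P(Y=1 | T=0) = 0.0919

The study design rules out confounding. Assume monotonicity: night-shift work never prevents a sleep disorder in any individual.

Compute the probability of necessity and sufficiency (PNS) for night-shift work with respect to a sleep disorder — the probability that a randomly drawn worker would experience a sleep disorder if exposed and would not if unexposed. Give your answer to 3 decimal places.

PNS ≈ 0.737

Let p₁ = 0.829, p₀ = 0.0919.
Under exogeneity and monotonicity, PNS = p₁ − p₀.
PNS = 0.829 − 0.0919 = 0.7371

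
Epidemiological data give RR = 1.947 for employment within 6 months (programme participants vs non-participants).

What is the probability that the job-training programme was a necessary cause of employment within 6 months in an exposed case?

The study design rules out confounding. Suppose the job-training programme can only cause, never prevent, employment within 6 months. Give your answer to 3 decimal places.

Under exogeneity and monotonicity, PN = (RR − 1) / RR = 1 − 1/RR.
PN = (1.947 − 1) / 1.947 = 0.947 / 1.947 ≈ 0.4864

PN ≈ 0.486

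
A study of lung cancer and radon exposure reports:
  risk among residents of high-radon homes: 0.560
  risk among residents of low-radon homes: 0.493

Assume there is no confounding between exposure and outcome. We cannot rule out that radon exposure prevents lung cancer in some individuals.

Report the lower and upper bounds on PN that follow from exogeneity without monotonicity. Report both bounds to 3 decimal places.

Let p₁ = 0.56, p₀ = 0.493.
Under exogeneity alone the bounds on PN are max{0,(p₁−p₀)/p₁} ≤ PN ≤ min{1,(1−p₀)/p₁}.
  lower = (p₁ − p₀)/p₁ = 0.067 / 0.56 ≈ 0.1196
  upper = min{1, (1 − p₀)/p₁} = 0.507 / 0.56 ≈ 0.9054

0.120 ≤ PN ≤ 0.905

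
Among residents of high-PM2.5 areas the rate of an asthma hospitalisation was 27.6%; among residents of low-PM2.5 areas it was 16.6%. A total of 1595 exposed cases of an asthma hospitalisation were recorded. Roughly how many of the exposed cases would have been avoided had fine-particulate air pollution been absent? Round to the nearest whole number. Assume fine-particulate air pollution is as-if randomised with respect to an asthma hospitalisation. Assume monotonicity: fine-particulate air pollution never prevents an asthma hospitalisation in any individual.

p₁ = 0.276, p₀ = 0.166.
PN = (p₁ − p₀)/p₁ = (0.276 − 0.166) / 0.276 ≈ 0.39855.
Attributable cases ≈ PN × (exposed cases) = 0.39855 × 1595 ≈ 635.69.

about 636 cases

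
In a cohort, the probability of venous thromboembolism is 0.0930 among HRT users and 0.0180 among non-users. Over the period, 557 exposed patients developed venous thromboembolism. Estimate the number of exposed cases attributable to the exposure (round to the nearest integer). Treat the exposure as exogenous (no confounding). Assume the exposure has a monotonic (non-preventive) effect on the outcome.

Let p₁ = 0.093, p₀ = 0.018.
PN = (p₁ − p₀)/p₁ = (0.093 − 0.018) / 0.093 ≈ 0.80645.
Attributable cases ≈ PN × (exposed cases) = 0.80645 × 557 ≈ 449.19.

about 449 cases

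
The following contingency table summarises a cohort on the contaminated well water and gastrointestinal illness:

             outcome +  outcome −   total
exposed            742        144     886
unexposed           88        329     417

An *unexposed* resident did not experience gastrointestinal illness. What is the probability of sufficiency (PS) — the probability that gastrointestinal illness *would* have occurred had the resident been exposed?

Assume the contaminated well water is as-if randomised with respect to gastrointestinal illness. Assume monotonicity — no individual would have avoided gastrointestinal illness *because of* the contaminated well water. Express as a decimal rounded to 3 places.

p₁ = P(outcome | exposed) = 742/886 = 0.83747
p₀ = P(outcome | unexposed) = 88/417 = 0.21103
Under exogeneity and monotonicity, PS = (p₁ − p₀)/(1 − p₀).
PS = (0.83747 − 0.21103) / 0.78897 ≈ 0.7940

PS ≈ 0.794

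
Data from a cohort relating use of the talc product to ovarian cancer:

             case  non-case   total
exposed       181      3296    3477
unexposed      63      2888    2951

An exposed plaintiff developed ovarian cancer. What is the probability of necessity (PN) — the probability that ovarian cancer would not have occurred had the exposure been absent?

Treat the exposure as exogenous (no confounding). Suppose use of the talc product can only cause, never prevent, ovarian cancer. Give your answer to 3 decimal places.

p₁ = P(outcome | exposed) = 181/3477 = 0.052056
p₀ = P(outcome | unexposed) = 63/2951 = 0.021349
Under exogeneity and monotonicity, PN = (p₁ − p₀)/p₁.
PN = (0.052056 − 0.021349) / 0.052056 ≈ 0.5899

PN ≈ 0.590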